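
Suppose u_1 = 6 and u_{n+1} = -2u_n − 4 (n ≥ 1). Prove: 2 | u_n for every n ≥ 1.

Base case: u_1 = 6 = 2·3, so 2 | u_1.
Assume 2 | u_m, so u_m = 2t for some integer t.
Then u_{m+1} = -2u_m − 4 = -2·(2t) − 4 = 2(-2t − 2), so 2 | u_{m+1}.
By induction, 2 | u_n for all n ≥ 1.

2 | u_n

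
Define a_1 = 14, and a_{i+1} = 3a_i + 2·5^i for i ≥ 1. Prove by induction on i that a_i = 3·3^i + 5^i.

Base case: a_1 = 14, and 3·3^1 + 5^1 = 9 + 5 = 14.
Assume a_m = 3·3^m + 5^m for some m ≥ 1.
Then a_{m+1} = 3a_m + 2·5^m = 3·(3·3^m + 5^m) + 2·5^m = 3·3^{m+1} + 3·5^m + 2·5^m = 3·3^{m+1} + 5·5^m = 3·3^{m+1} + 5^{m+1}.
By induction, a_i = 3·3^i + 5^i for all i ≥ 1.

a_i = 3·3^i + 5^i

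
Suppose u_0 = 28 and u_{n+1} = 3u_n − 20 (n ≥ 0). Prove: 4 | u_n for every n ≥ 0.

Base case: u_0 = 28 = 4·7, so 4 | u_0.
Assume 4 | u_k, so u_k = 4t for some integer t.
Then u_{k+1} = 3u_k − 20 = 3·(4t) − 20 = 4(3t − 5), so 4 | u_{k+1}.
So the property holds for k+1, and by induction 4 | u_n for all n ≥ 0.

4 | u_n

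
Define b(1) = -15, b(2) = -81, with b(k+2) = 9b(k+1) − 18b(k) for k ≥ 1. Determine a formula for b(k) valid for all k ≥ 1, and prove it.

Claim: b(k) = -3^k − 2·6^k.

Base cases: b(1) = -15 and -3^1 − 2·6^1 = -15; b(2) = -81 and -3^2 − 2·6^2 = -81.
Assume b(i) = -3^i − 2·6^i for all 1 ≤ i ≤ j, where j ≥ 2.
Then b(j+1) = 9b(j) − 18b(j−1) = 9·(-3^j − 2·6^j) − 18·(-3^{j−1} − 2·6^{j−1}) = -(9·3 − 18)3^{j−1} − 2·(9·6 − 18)6^{j−1} = -9·3^{j−1} − 72·6^{j−1} = -3^{j+1} − 2·6^{j+1}.
Hence b(k) = -3^k − 2·6^k for every k ≥ 1, by strong induction.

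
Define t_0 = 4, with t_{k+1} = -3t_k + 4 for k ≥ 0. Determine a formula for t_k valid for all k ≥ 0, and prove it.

Claim: t_k = 3·(-3)^k + 1.

Base case: t_0 = 4, and 3·(-3)^0 + 1 = 3 + 1 = 4.
Assume t_m = 3·(-3)^m + 1 for some m ≥ 0.
Then t_{m+1} = -3t_m + 4 = -3·(3·(-3)^m + 1) + 4 = -9·(-3)^m − 3 + 4 = 3·(-3)^{m+1} + 1.
So the formula holds for m+1, and by induction t_k = 3·(-3)^k + 1 for all k ≥ 0.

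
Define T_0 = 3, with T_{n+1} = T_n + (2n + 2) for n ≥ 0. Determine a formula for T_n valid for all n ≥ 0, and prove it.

Claim: T_n = n^2 + n + 3.

Base case: T_0 = 3, and 0^2 + 0 + 3 = 3.
Assume T_k = k^2 + k + 3.
Then T_{k+1} = T_k + (2k + 2) = (k^2 + k + 3) + (2k + 2) = k^2 + 3k + 5,
and (k+1)^2 + (k+1) + 3 = k^2 + 3k + 5.
This completes the inductive step, so T_n = n^2 + n + 3 for all n ≥ 0.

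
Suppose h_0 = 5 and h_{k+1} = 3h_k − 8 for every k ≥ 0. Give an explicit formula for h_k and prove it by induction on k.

Claim: h_k = 3^k + 4.

Base case: h_0 = 5, and 3^0 + 4 = 1 + 4 = 5.
Assume h_m = 3^m + 4 for some m ≥ 0.
Then h_{m+1} = 3h_m − 8 = 3·(3^m + 4) − 8 = 3^{m+1} + 12 − 8 = 3^{m+1} + 4.
This completes the inductive step, so h_k = 3^k + 4 for all k ≥ 0.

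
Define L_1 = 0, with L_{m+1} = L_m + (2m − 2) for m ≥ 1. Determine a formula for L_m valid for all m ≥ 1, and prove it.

Claim: L_m = m^2 − 3m + 2.

Base case: L_1 = 0, and 1^2 − 3·1 + 2 = 0.
Assume L_r = r^2 − 3r + 2.
Then L_{r+1} = L_r + (2r − 2) = (r^2 − 3r + 2) + (2r − 2) = r^2 − r,
and (r+1)^2 − 3·(r+1) + 2 = r^2 − r.
Hence L_m = m^2 − 3m + 2 for every m ≥ 1, by induction.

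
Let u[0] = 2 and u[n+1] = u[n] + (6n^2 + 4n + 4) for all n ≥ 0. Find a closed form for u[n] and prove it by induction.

Claim: u[n] = 2n^3 − n^2 + 3n + 2.

Base case: u[0] = 2, and 2·0^3 − 0^2 + 3·0 + 2 = 2.
Assume u[j] = 2j^3 − j^2 + 3j + 2.
Then u[j+1] = u[j] + (6j^2 + 4j + 4) = (2j^3 − j^2 + 3j + 2) + (6j^2 + 4j + 4) = 2j^3 + 5j^2 + 7j + 6,
and 2·(j+1)^3 − (j+1)^2 + 3·(j+1) + 2 = 2j^3 + 5j^2 + 7j + 6.
This completes the inductive step, so u[n] = 2n^3 − n^2 + 3n + 2 for all n ≥ 0.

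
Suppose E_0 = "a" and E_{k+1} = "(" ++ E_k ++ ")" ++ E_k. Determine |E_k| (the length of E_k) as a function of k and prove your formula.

Claim: |E_k| = 3·2^k − 2.

Base case: |E_0| = 1, and 3·2^0 − 2 = 1.
Assume |E_r| = 3·2^r − 2.
Then |E_{r+1}| = 1 + |E_r| + 1 + |E_r| = 2|E_r| + 2 = 2(3·2^r − 2) + 2 = 3·2^{r+1} − 4 + 2 = 3·2^{r+1} − 2.
By induction, |E_k| = 3·2^k − 2 for all k ≥ 0.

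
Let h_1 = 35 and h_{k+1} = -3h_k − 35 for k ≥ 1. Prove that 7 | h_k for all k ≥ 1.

Base case: h_1 = 35 = 7·5, so 7 | h_1.
Assume 7 | h_r, so h_r = 7t for some integer t.
Then h_{r+1} = -3h_r − 35 = -3·(7t) − 35 = 7(-3t − 5), so 7 | h_{r+1}.
Hence 7 | h_k for every k ≥ 1, by induction.

7 | h_k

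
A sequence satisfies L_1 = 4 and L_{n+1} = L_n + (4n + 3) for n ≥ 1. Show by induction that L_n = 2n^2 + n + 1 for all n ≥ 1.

Base case: L_1 = 4, and 2·1^2 + 1 + 1 = 4.
Assume L_m = 2m^2 + m + 1.
Then L_{m+1} = L_m + (4m + 3) = (2m^2 + m + 1) + (4m + 3) = 2m^2 + 5m + 4,
and 2·(m+1)^2 + (m+1) + 1 = 2m^2 + 5m + 4.
Hence L_n = 2n^2 + n + 1 for every n ≥ 1, by induction.

L_n = 2n^2 + n + 1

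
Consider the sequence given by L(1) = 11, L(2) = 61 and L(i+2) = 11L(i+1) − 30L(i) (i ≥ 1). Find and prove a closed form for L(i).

Claim: L(i) = 6^i + 5^i.

Base cases: L(1) = 11 and 6^1 + 5^1 = 11; L(2) = 61 and 6^2 + 5^2 = 61.
Assume L(j) = 6^j + 5^j for all 1 ≤ j ≤ r, where r ≥ 2.
Then L(r+1) = 11L(r) − 30L(r−1) = 11·(6^r + 5^r) − 30·(6^{r−1} + 5^{r−1}) = (11·6 − 30)6^{r−1} + (11·5 − 30)5^{r−1} = 36·6^{r−1} + 25·5^{r−1} = 6^{r+1} + 5^{r+1}.
So the formula holds for r+1, and by strong induction L(i) = 6^i + 5^i for all i ≥ 1.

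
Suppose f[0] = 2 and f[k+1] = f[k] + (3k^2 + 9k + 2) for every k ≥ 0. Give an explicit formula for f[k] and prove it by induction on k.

Claim: f[k] = k^3 + 3k^2 − 2k + 2.

Base case: f[0] = 2, and 0^3 + 3·0^2 − 2·0 + 2 = 2.
Assume f[r] = r^3 + 3r^2 − 2r + 2.
Then f[r+1] = f[r] + (3r^2 + 9r + 2) = (r^3 + 3r^2 − 2r + 2) + (3r^2 + 9r + 2) = r^3 + 6r^2 + 7r + 4,
and (r+1)^3 + 3·(r+1)^2 − 2·(r+1) + 2 = r^3 + 6r^2 + 7r + 4.
This completes the inductive step, so f[k] = k^3 + 3k^2 − 2k + 2 for all k ≥ 0.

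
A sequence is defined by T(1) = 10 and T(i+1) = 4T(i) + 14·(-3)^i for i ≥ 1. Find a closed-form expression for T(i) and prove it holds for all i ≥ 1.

Claim: T(i) = 4^i − 2·(-3)^i.

Base case: T(1) = 10, and 4^1 − 2·(-3)^1 = 4 + 6 = 10.
Assume T(r) = 4^r − 2·(-3)^r for some r ≥ 1.
Then T(r+1) = 4T(r) + 14·(-3)^r = 4·(4^r − 2·(-3)^r) + 14·(-3)^r = 4^{r+1} − 8·(-3)^r + 14·(-3)^r = 4^{r+1} + 6·(-3)^r = 4^{r+1} − 2·(-3)^{r+1}.
By induction, T(i) = 4^i − 2·(-3)^i for all i ≥ 1.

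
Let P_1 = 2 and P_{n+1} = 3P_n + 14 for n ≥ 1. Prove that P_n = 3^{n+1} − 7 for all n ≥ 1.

Base case: P_1 = 2, and 3^{1+1} − 7 = 9 − 7 = 2.
Assume P_m = 3^{m+1} − 7 for some m ≥ 1.
Then P_{m+1} = 3P_m + 14 = 3·(3^{m+1} − 7) + 14 = 3^{m+2} − 21 + 14 = 3^{m+2} − 7.
So the formula holds for m+1, and by induction P_n = 3^{n+1} − 7 for all n ≥ 1.

P_n = 3^{n+1} − 7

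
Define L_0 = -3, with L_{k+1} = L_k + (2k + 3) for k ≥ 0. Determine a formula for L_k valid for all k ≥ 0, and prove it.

Claim: L_k = k^2 + 2k − 3.

Base case: L_0 = -3, and 0^2 + 2·0 − 3 = -3.
Assume L_m = m^2 + 2m − 3.
Then L_{m+1} = L_m + (2m + 3) = (m^2 + 2m − 3) + (2m + 3) = m^2 + 4m,
and (m+1)^2 + 2·(m+1) − 3 = m^2 + 4m.
This completes the inductive step, so L_k = k^2 + 2k − 3 for all k ≥ 0.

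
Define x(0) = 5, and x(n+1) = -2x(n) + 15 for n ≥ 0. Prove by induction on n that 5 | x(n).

Base case: x(0) = 5 = 5·1, so 5 | x(0).
Assume 5 | x(m), so x(m) = 5t for some integer t.
Then x(m+1) = -2x(m) + 15 = -2·(5t) + 15 = 5(-2t + 3), so 5 | x(m+1).
By induction, 5 | x(n) for all n ≥ 0.

5 | x(n)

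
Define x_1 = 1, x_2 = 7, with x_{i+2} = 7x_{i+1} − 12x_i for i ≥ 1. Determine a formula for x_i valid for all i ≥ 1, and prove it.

Claim: x_i = -3^i + 4^i.

Base cases: x_1 = 1 and -3^1 + 4^1 = 1; x_2 = 7 and -3^2 + 4^2 = 7.
Assume x_j = -3^j + 4^j for all 1 ≤ j ≤ k, where k ≥ 2.
Then x_{k+1} = 7x_k − 12x_{k−1} = 7·(-3^k + 4^k) − 12·(-3^{k−1} + 4^{k−1}) = -(7·3 − 12)3^{k−1} + (7·4 − 12)4^{k−1} = -9·3^{k−1} + 16·4^{k−1} = -3^{k+1} + 4^{k+1}.
So the formula holds for k+1, and by strong induction x_i = -3^i + 4^i for all i ≥ 1.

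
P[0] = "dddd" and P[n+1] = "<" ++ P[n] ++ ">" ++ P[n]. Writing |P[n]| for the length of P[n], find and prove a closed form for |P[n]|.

Claim: |P[n]| = 6·2^n − 2.

Base case: |P[0]| = 4, and 6·2^0 − 2 = 4.
Assume |P[k]| = 6·2^k − 2.
Then |P[k+1]| = 1 + |P[k]| + 1 + |P[k]| = 2|P[k]| + 2 = 2(6·2^k − 2) + 2 = 6·2^{k+1} − 4 + 2 = 6·2^{k+1} − 2.
This completes the inductive step, so |P[n]| = 6·2^n − 2 for all n ≥ 0.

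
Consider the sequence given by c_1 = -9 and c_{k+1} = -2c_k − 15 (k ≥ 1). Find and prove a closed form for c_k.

Claim: c_k = 2·(-2)^k − 5.

Base case: c_1 = -9, and 2·(-2)^1 − 5 = -4 − 5 = -9.
Assume c_m = 2·(-2)^m − 5 for some m ≥ 1.
Then c_{m+1} = -2c_m − 15 = -2·(2·(-2)^m − 5) − 15 = -4·(-2)^m + 10 − 15 = 2·(-2)^{m+1} − 5.
This completes the inductive step, so c_k = 2·(-2)^k − 5 for all k ≥ 1.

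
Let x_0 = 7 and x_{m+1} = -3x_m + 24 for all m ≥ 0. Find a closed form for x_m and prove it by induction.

Claim: x_m = (-3)^m + 6.

Base case: x_0 = 7, and (-3)^0 + 6 = 1 + 6 = 7.
Assume x_j = (-3)^j + 6 for some j ≥ 0.
Then x_{j+1} = -3x_j + 24 = -3·((-3)^j + 6) + 24 = -3·(-3)^j − 18 + 24 = (-3)^{j+1} + 6.
So the formula holds for j+1, and by induction x_m = (-3)^m + 6 for all m ≥ 0.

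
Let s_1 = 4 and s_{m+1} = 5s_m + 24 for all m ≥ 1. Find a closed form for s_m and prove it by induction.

Claim: s_m = 2·5^m − 6.

Base case: s_1 = 4, and 2·5^1 − 6 = 10 − 6 = 4.
Assume s_k = 2·5^k − 6 for some k ≥ 1.
Then s_{k+1} = 5s_k + 24 = 5·(2·5^k − 6) + 24 = 10·5^k − 30 + 24 = 2·5^{k+1} − 6.
This completes the inductive step, so s_m = 2·5^m − 6 for all m ≥ 1.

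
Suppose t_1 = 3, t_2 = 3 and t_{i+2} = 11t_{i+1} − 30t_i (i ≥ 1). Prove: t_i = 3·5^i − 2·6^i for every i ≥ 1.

Base cases: t_1 = 3 and 3·5^1 − 2·6^1 = 3; t_2 = 3 and 3·5^2 − 2·6^2 = 3.
Assume t_j = 3·5^j − 2·6^j for all 1 ≤ j ≤ r, where r ≥ 2.
Then t_{r+1} = 11t_r − 30t_{r−1} = 11·(3·5^r − 2·6^r) − 30·(3·5^{r−1} − 2·6^{r−1}) = 3·(11·5 − 30)5^{r−1} − 2·(11·6 − 30)6^{r−1} = 75·5^{r−1} − 72·6^{r−1} = 3·5^{r+1} − 2·6^{r+1}.
Hence t_i = 3·5^i − 2·6^i for every i ≥ 1, by strong induction.

t_i = 3·5^i − 2·6^i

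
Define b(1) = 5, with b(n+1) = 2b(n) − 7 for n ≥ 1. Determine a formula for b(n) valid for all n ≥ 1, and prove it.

Claim: b(n) = -2^n + 7.

Base case: b(1) = 5, and -2^1 + 7 = -2 + 7 = 5.
Assume b(m) = -2^m + 7 for some m ≥ 1.
Then b(m+1) = 2b(m) − 7 = 2·(-2^m + 7) − 7 = -2^{m+1} + 14 − 7 = -2^{m+1} + 7.
By induction, b(n) = -2^n + 7 for all n ≥ 1.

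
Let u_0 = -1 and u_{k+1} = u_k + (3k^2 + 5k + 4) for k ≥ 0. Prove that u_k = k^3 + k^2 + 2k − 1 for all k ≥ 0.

Base case: u_0 = -1, and 0^3 + 0^2 + 2·0 − 1 = -1.
Assume u_j = j^3 + j^2 + 2j − 1.
Then u_{j+1} = u_j + (3j^2 + 5j + 4) = (j^3 + j^2 + 2j − 1) + (3j^2 + 5j + 4) = j^3 + 4j^2 + 7j + 3,
and (j+1)^3 + (j+1)^2 + 2·(j+1) − 1 = j^3 + 4j^2 + 7j + 3.
By induction, u_k = k^3 + k^2 + 2k − 1 for all k ≥ 0.

u_k = k^3 + k^2 + 2k − 1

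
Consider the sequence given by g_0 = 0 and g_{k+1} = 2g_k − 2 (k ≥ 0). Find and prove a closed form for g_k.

Claim: g_k = -2^{k+1} + 2.

Base case: g_0 = 0, and -2^{0+1} + 2 = -2 + 2 = 0.
Assume g_r = -2^{r+1} + 2 for some r ≥ 0.
Then g_{r+1} = 2g_r − 2 = 2·(-2^{r+1} + 2) − 2 = -2^{r+2} + 4 − 2 = -2^{r+2} + 2.
By induction, g_k = -2^{k+1} + 2 for all k ≥ 0.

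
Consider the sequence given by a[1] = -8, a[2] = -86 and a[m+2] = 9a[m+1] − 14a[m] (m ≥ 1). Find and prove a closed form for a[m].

Claim: a[m] = 3·2^m − 2·7^m.

Base cases: a[1] = -8 and 3·2^1 − 2·7^1 = -8; a[2] = -86 and 3·2^2 − 2·7^2 = -86.
Assume a[i] = 3·2^i − 2·7^i for all 1 ≤ i ≤ j, where j ≥ 2.
Then a[j+1] = 9a[j] − 14a[j−1] = 9·(3·2^j − 2·7^j) − 14·(3·2^{j−1} − 2·7^{j−1}) = 3·(9·2 − 14)2^{j−1} − 2·(9·7 − 14)7^{j−1} = 12·2^{j−1} − 98·7^{j−1} = 3·2^{j+1} − 2·7^{j+1}.
This completes the inductive step, so a[m] = 3·2^m − 2·7^m for all m ≥ 1.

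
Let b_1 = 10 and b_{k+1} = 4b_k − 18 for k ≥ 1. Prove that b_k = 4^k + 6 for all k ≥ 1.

Base case: b_1 = 10, and 4^1 + 6 = 4 + 6 = 10.
Assume b_m = 4^m + 6 for some m ≥ 1.
Then b_{m+1} = 4b_m − 18 = 4·(4^m + 6) − 18 = 4^{m+1} + 24 − 18 = 4^{m+1} + 6.
So the formula holds for m+1, and by induction b_k = 4^k + 6 for all k ≥ 1.

b_k = 4^k + 6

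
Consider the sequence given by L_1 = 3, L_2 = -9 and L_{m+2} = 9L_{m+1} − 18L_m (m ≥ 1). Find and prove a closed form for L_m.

Claim: L_m = 3·3^m − 6^m.

Base cases: L_1 = 3 and 3·3^1 − 6^1 = 3; L_2 = -9 and 3·3^2 − 6^2 = -9.
Assume L_i = 3·3^i − 6^i for all 1 ≤ i ≤ j, where j ≥ 2.
Then L_{j+1} = 9L_j − 18L_{j−1} = 9·(3·3^j − 6^j) − 18·(3·3^{j−1} − 6^{j−1}) = 3·(9·3 − 18)3^{j−1} − (9·6 − 18)6^{j−1} = 27·3^{j−1} − 36·6^{j−1} = 3·3^{j+1} − 6^{j+1}.
So the formula holds for j+1, and by strong induction L_m = 3·3^m − 6^m for all m ≥ 1.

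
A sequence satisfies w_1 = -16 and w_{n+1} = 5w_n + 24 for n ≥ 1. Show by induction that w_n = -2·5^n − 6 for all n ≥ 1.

Base case: w_1 = -16, and -2·5^1 − 6 = -10 − 6 = -16.
Assume w_j = -2·5^j − 6 for some j ≥ 1.
Then w_{j+1} = 5w_j + 24 = 5·(-2·5^j − 6) + 24 = -10·5^j − 30 + 24 = -2·5^{j+1} − 6.
Hence w_n = -2·5^n − 6 for every n ≥ 1, by induction.

w_n = -2·5^n − 6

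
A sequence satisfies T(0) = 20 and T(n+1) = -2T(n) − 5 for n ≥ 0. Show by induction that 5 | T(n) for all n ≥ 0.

Base case: T(0) = 20 = 5·4, so 5 | T(0).
Assume 5 | T(k), so T(k) = 5t for some integer t.
Then T(k+1) = -2T(k) − 5 = -2·(5t) − 5 = 5(-2t − 1), so 5 | T(k+1).
Hence 5 | T(n) for every n ≥ 0, by induction.

5 | T(n)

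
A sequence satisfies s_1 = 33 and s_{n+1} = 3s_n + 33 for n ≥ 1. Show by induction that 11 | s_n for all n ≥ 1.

Base case: s_1 = 33 = 11·3, so 11 | s_1.
Assume 11 | s_m, so s_m = 11t for some integer t.
Then s_{m+1} = 3s_m + 33 = 3·(11t) + 33 = 11(3t + 3), so 11 | s_{m+1}.
By induction, 11 | s_n for all n ≥ 1.

11 | s_n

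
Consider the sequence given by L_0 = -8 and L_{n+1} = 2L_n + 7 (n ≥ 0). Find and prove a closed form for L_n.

Claim: L_n = -2^n − 7.

Base case: L_0 = -8, and -2^0 − 7 = -1 − 7 = -8.
Assume L_r = -2^r − 7 for some r ≥ 0.
Then L_{r+1} = 2L_r + 7 = 2·(-2^r − 7) + 7 = -2^{r+1} − 14 + 7 = -2^{r+1} − 7.
This completes the inductive step, so L_n = -2^n − 7 for all n ≥ 0.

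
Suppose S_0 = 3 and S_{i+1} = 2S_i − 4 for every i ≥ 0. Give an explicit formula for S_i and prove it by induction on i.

Claim: S_i = -2^i + 4.

Base case: S_0 = 3, and -2^0 + 4 = -1 + 4 = 3.
Assume S_j = -2^j + 4 for some j ≥ 0.
Then S_{j+1} = 2S_j − 4 = 2·(-2^j + 4) − 4 = -2^{j+1} + 8 − 4 = -2^{j+1} + 4.
So the formula holds for j+1, and by induction S_i = -2^i + 4 for all i ≥ 0.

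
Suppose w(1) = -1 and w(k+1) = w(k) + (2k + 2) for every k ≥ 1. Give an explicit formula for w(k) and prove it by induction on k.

Claim: w(k) = k^2 + k − 3.

Base case: w(1) = -1, and 1^2 + 1 − 3 = -1.
Assume w(r) = r^2 + r − 3.
Then w(r+1) = w(r) + (2r + 2) = (r^2 + r − 3) + (2r + 2) = r^2 + 3r − 1,
and (r+1)^2 + (r+1) − 3 = r^2 + 3r − 1.
By induction, w(k) = k^2 + k − 3 for all k ≥ 1.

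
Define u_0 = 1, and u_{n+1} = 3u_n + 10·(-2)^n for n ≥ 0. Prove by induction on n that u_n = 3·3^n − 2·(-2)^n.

Base case: u_0 = 1, and 3·3^0 − 2·(-2)^0 = 3 − 2 = 1.
Assume u_k = 3·3^k − 2·(-2)^k for some k ≥ 0.
Then u_{k+1} = 3u_k + 10·(-2)^k = 3·(3·3^k − 2·(-2)^k) + 10·(-2)^k = 3·3^{k+1} − 6·(-2)^k + 10·(-2)^k = 3·3^{k+1} + 4·(-2)^k = 3·3^{k+1} − 2·(-2)^{k+1}.
By induction, u_n = 3·3^n − 2·(-2)^n for all n ≥ 0.

u_n = 3·3^n − 2·(-2)^n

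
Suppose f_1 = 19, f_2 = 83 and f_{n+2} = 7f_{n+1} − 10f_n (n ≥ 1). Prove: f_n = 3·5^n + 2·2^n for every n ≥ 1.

Base cases: f_1 = 19 and 3·5^1 + 2·2^1 = 19; f_2 = 83 and 3·5^2 + 2·2^2 = 83.
Assume f_j = 3·5^j + 2·2^j for all 1 ≤ j ≤ m, where m ≥ 2.
Then f_{m+1} = 7f_m − 10f_{m−1} = 7·(3·5^m + 2·2^m) − 10·(3·5^{m−1} + 2·2^{m−1}) = 3·(7·5 − 10)5^{m−1} + 2·(7·2 − 10)2^{m−1} = 75·5^{m−1} + 8·2^{m−1} = 3·5^{m+1} + 2·2^{m+1}.
This completes the inductive step, so f_n = 3·5^n + 2·2^n for all n ≥ 1.

f_n = 3·5^n + 2·2^n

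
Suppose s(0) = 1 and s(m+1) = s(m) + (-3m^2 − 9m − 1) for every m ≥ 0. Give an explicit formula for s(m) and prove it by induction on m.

Claim: s(m) = -m^3 − 3m^2 + 3m + 1.

Base case: s(0) = 1, and -0^3 − 3·0^2 + 3·0 + 1 = 1.
Assume s(k) = -k^3 − 3k^2 + 3k + 1.
Then s(k+1) = s(k) + (-3k^2 − 9k − 1) = (-k^3 − 3k^2 + 3k + 1) + (-3k^2 − 9k − 1) = -k^3 − 6k^2 − 6k,
and -(k+1)^3 − 3·(k+1)^2 + 3·(k+1) + 1 = -k^3 − 6k^2 − 6k.
Hence s(m) = -m^3 − 3m^2 + 3m + 1 for every m ≥ 0, by induction.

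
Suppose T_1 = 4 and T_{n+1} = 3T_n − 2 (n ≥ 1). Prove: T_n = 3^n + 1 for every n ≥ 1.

Base case: T_1 = 4, and 3^1 + 1 = 3 + 1 = 4.
Assume T_r = 3^r + 1 for some r ≥ 1.
Then T_{r+1} = 3T_r − 2 = 3·(3^r + 1) − 2 = 3^{r+1} + 3 − 2 = 3^{r+1} + 1.
Hence T_n = 3^n + 1 for every n ≥ 1, by induction.

T_n = 3^n + 1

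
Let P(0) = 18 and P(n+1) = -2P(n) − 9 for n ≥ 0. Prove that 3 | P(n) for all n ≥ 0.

Base case: P(0) = 18 = 3·6, so 3 | P(0).
Assume 3 | P(k), so P(k) = 3t for some integer t.
Then P(k+1) = -2P(k) − 9 = -2·(3t) − 9 = 3(-2t − 3), so 3 | P(k+1).
This completes the inductive step, so 3 | P(n) for all n ≥ 0.

3 | P(n)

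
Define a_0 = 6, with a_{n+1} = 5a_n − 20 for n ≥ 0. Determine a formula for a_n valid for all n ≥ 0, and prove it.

Claim: a_n = 5^n + 5.

Base case: a_0 = 6, and 5^0 + 5 = 1 + 5 = 6.
Assume a_r = 5^r + 5 for some r ≥ 0.
Then a_{r+1} = 5a_r − 20 = 5·(5^r + 5) − 20 = 5^{r+1} + 25 − 20 = 5^{r+1} + 5.
Hence a_n = 5^n + 5 for every n ≥ 0, by induction.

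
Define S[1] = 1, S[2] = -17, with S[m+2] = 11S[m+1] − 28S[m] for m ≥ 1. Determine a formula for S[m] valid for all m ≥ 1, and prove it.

Claim: S[m] = 2·4^m − 7^m.

Base cases: S[1] = 1 and 2·4^1 − 7^1 = 1; S[2] = -17 and 2·4^2 − 7^2 = -17.
Assume S[j] = 2·4^j − 7^j for all 1 ≤ j ≤ r, where r ≥ 2.
Then S[r+1] = 11S[r] − 28S[r−1] = 11·(2·4^r − 7^r) − 28·(2·4^{r−1} − 7^{r−1}) = 2·(11·4 − 28)4^{r−1} − (11·7 − 28)7^{r−1} = 32·4^{r−1} − 49·7^{r−1} = 2·4^{r+1} − 7^{r+1}.
By strong induction, S[m] = 2·4^m − 7^m for all m ≥ 1.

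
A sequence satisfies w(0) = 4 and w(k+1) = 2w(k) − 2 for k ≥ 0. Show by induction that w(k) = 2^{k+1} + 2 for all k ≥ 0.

Base case: w(0) = 4, and 2^{0+1} + 2 = 2 + 2 = 4.
Assume w(m) = 2^{m+1} + 2 for some m ≥ 0.
Then w(m+1) = 2w(m) − 2 = 2·(2^{m+1} + 2) − 2 = 2^{m+2} + 4 − 2 = 2^{m+2} + 2.
By induction, w(k) = 2^{k+1} + 2 for all k ≥ 0.

w(k) = 2^{k+1} + 2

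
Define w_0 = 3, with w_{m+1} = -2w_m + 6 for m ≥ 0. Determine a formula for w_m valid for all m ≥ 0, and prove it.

Claim: w_m = (-2)^m + 2.

Base case: w_0 = 3, and (-2)^0 + 2 = 1 + 2 = 3.
Assume w_r = (-2)^r + 2 for some r ≥ 0.
Then w_{r+1} = -2w_r + 6 = -2·((-2)^r + 2) + 6 = -2·(-2)^r − 4 + 6 = (-2)^{r+1} + 2.
Hence w_m = (-2)^m + 2 for every m ≥ 0, by induction.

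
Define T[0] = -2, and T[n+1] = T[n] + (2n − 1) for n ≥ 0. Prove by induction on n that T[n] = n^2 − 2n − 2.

Base case: T[0] = -2, and 0^2 − 2·0 − 2 = -2.
Assume T[j] = j^2 − 2j − 2.
Then T[j+1] = T[j] + (2j − 1) = (j^2 − 2j − 2) + (2j − 1) = j^2 − 3,
and (j+1)^2 − 2·(j+1) − 2 = j^2 − 3.
This completes the inductive step, so T[n] = n^2 − 2n − 2 for all n ≥ 0.

T[n] = n^2 − 2n − 2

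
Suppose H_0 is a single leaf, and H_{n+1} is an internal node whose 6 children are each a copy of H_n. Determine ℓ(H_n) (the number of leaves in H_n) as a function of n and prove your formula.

Claim: ℓ(H_n) = 6^n.

Base case: ℓ(H_0) = 1, and 6^0 = 1.
Assume ℓ(H_k) = 6^k.
Then ℓ(H_{k+1}) = 6·ℓ(H_k) = 6·6^k = 6^{k+1}.
So the formula holds for k+1, and by induction ℓ(H_n) = 6^n for all n ≥ 0.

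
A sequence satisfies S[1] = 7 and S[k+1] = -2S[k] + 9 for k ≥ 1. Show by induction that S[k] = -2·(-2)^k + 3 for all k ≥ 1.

Base case: S[1] = 7, and -2·(-2)^1 + 3 = 4 + 3 = 7.
Assume S[r] = -2·(-2)^r + 3 for some r ≥ 1.
Then S[r+1] = -2S[r] + 9 = -2·(-2·(-2)^r + 3) + 9 = 4·(-2)^r − 6 + 9 = -2·(-2)^{r+1} + 3.
Hence S[k] = -2·(-2)^k + 3 for every k ≥ 1, by induction.

S[k] = -2·(-2)^k + 3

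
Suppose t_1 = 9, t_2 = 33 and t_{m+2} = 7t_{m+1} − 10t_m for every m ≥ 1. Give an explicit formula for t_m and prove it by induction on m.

Claim: t_m = 5^m + 2·2^m.

Base cases: t_1 = 9 and 5^1 + 2·2^1 = 9; t_2 = 33 and 5^2 + 2·2^2 = 33.
Assume t_j = 5^j + 2·2^j for all 1 ≤ j ≤ r, where r ≥ 2.
Then t_{r+1} = 7t_r − 10t_{r−1} = 7·(5^r + 2·2^r) − 10·(5^{r−1} + 2·2^{r−1}) = (7·5 − 10)5^{r−1} + 2·(7·2 − 10)2^{r−1} = 25·5^{r−1} + 8·2^{r−1} = 5^{r+1} + 2·2^{r+1}.
Hence t_m = 5^m + 2·2^m for every m ≥ 1, by strong induction.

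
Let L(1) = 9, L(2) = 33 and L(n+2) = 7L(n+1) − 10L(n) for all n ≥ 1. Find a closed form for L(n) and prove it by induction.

Claim: L(n) = 2·2^n + 5^n.

Base cases: L(1) = 9 and 2·2^1 + 5^1 = 9; L(2) = 33 and 2·2^2 + 5^2 = 33.
Assume L(i) = 2·2^i + 5^i for all 1 ≤ i ≤ j, where j ≥ 2.
Then L(j+1) = 7L(j) − 10L(j−1) = 7·(2·2^j + 5^j) − 10·(2·2^{j−1} + 5^{j−1}) = 2·(7·2 − 10)2^{j−1} + (7·5 − 10)5^{j−1} = 8·2^{j−1} + 25·5^{j−1} = 2·2^{j+1} + 5^{j+1}.
This completes the inductive step, so L(n) = 2·2^n + 5^n for all n ≥ 1.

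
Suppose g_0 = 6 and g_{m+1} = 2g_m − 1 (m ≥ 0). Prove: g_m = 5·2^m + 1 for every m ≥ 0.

Base case: g_0 = 6, and 5·2^0 + 1 = 5 + 1 = 6.
Assume g_k = 5·2^k + 1 for some k ≥ 0.
Then g_{k+1} = 2g_k − 1 = 2·(5·2^k + 1) − 1 = 10·2^k + 2 − 1 = 5·2^{k+1} + 1.
This completes the inductive step, so g_m = 5·2^m + 1 for all m ≥ 0.

g_m = 5·2^m + 1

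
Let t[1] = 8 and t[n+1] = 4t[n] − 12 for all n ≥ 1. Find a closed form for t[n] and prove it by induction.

Claim: t[n] = 4^n + 4.

Base case: t[1] = 8, and 4^1 + 4 = 4 + 4 = 8.
Assume t[k] = 4^k + 4 for some k ≥ 1.
Then t[k+1] = 4t[k] − 12 = 4·(4^k + 4) − 12 = 4^{k+1} + 16 − 12 = 4^{k+1} + 4.
So the formula holds for k+1, and by induction t[n] = 4^n + 4 for all n ≥ 1.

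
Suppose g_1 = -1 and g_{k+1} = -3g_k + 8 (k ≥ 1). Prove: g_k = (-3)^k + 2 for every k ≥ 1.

Base case: g_1 = -1, and (-3)^1 + 2 = -3 + 2 = -1.
Assume g_m = (-3)^m + 2 for some m ≥ 1.
Then g_{m+1} = -3g_m + 8 = -3·((-3)^m + 2) + 8 = -3·(-3)^m − 6 + 8 = (-3)^{m+1} + 2.
This completes the inductive step, so g_k = (-3)^k + 2 for all k ≥ 1.

g_k = (-3)^k + 2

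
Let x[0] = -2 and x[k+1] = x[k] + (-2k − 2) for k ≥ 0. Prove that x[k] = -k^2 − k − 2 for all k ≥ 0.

Base case: x[0] = -2, and -0^2 − 0 − 2 = -2.
Assume x[r] = -r^2 − r − 2.
Then x[r+1] = x[r] + (-2r − 2) = (-r^2 − r − 2) + (-2r − 2) = -r^2 − 3r − 4,
and -(r+1)^2 − (r+1) − 2 = -r^2 − 3r − 4.
This completes the inductive step, so x[k] = -k^2 − k − 2 for all k ≥ 0.

x[k] = -k^2 − k − 2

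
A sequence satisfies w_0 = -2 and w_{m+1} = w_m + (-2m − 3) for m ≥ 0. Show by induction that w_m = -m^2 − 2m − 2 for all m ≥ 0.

Base case: w_0 = -2, and -0^2 − 2·0 − 2 = -2.
Assume w_r = -r^2 − 2r − 2.
Then w_{r+1} = w_r + (-2r − 3) = (-r^2 − 2r − 2) + (-2r − 3) = -r^2 − 4r − 5,
and -(r+1)^2 − 2·(r+1) − 2 = -r^2 − 4r − 5.
Hence w_m = -m^2 − 2m − 2 for every m ≥ 0, by induction.

w_m = -m^2 − 2m − 2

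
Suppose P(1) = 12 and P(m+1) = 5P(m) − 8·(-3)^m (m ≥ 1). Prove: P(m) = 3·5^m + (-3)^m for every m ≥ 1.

Base case: P(1) = 12, and 3·5^1 + (-3)^1 = 15 − 3 = 12.
Assume P(r) = 3·5^r + (-3)^r for some r ≥ 1.
Then P(r+1) = 5P(r) − 8·(-3)^r = 5·(3·5^r + (-3)^r) − 8·(-3)^r = 3·5^{r+1} + 5·(-3)^r − 8·(-3)^r = 3·5^{r+1} − 3·(-3)^r = 3·5^{r+1} + (-3)^{r+1}.
So the formula holds for r+1, and by induction P(m) = 3·5^m + (-3)^m for all m ≥ 1.

P(m) = 3·5^m + (-3)^m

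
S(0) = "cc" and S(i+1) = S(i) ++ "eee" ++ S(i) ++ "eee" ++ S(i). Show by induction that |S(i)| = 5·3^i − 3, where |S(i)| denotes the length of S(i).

Base case: |S(0)| = 2, and 5·3^0 − 3 = 2.
Assume |S(k)| = 5·3^k − 3.
Then |S(k+1)| = 3|S(k)| + 6 = 3(5·3^k − 3) + 6 = 5·3^{k+1} − 9 + 6 = 5·3^{k+1} − 3.
This completes the inductive step, so |S(i)| = 5·3^i − 3 for all i ≥ 0.

|S(i)| = 5·3^i − 3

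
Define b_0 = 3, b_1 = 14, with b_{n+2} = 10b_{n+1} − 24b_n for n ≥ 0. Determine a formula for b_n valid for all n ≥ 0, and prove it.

Claim: b_n = 2·4^n + 6^n.

Base cases: b_0 = 3 and 2·4^0 + 6^0 = 3; b_1 = 14 and 2·4^1 + 6^1 = 14.
Assume b_i = 2·4^i + 6^i for all 0 ≤ i ≤ j, where j ≥ 1.
Then b_{j+1} = 10b_j − 24b_{j−1} = 10·(2·4^j + 6^j) − 24·(2·4^{j−1} + 6^{j−1}) = 2·(10·4 − 24)4^{j−1} + (10·6 − 24)6^{j−1} = 32·4^{j−1} + 36·6^{j−1} = 2·4^{j+1} + 6^{j+1}.
This completes the inductive step, so b_n = 2·4^n + 6^n for all n ≥ 0.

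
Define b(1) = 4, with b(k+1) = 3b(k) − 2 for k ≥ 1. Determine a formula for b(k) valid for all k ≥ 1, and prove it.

Claim: b(k) = 3^k + 1.

Base case: b(1) = 4, and 3^1 + 1 = 3 + 1 = 4.
Assume b(m) = 3^m + 1 for some m ≥ 1.
Then b(m+1) = 3b(m) − 2 = 3·(3^m + 1) − 2 = 3^{m+1} + 3 − 2 = 3^{m+1} + 1.
By induction, b(k) = 3^k + 1 for all k ≥ 1.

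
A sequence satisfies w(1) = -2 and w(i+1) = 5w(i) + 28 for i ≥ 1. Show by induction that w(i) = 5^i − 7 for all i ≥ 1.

Base case: w(1) = -2, and 5^1 − 7 = 5 − 7 = -2.
Assume w(j) = 5^j − 7 for some j ≥ 1.
Then w(j+1) = 5w(j) + 28 = 5·(5^j − 7) + 28 = 5^{j+1} − 35 + 28 = 5^{j+1} − 7.
By induction, w(i) = 5^i − 7 for all i ≥ 1.

w(i) = 5^i − 7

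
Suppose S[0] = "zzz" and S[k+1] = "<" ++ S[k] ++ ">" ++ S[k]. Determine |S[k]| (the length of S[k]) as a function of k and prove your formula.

Claim: |S[k]| = 5·2^k − 2.

Base case: |S[0]| = 3, and 5·2^0 − 2 = 3.
Assume |S[m]| = 5·2^m − 2.
Then |S[m+1]| = 1 + |S[m]| + 1 + |S[m]| = 2|S[m]| + 2 = 2(5·2^m − 2) + 2 = 5·2^{m+1} − 4 + 2 = 5·2^{m+1} − 2.
So the formula holds for m+1, and by induction |S[k]| = 5·2^k − 2 for all k ≥ 0.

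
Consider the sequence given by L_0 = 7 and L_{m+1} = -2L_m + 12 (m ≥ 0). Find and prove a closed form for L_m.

Claim: L_m = 3·(-2)^m + 4.

Base case: L_0 = 7, and 3·(-2)^0 + 4 = 3 + 4 = 7.
Assume L_k = 3·(-2)^k + 4 for some k ≥ 0.
Then L_{k+1} = -2L_k + 12 = -2·(3·(-2)^k + 4) + 12 = -6·(-2)^k − 8 + 12 = 3·(-2)^{k+1} + 4.
Hence L_m = 3·(-2)^m + 4 for every m ≥ 0, by induction.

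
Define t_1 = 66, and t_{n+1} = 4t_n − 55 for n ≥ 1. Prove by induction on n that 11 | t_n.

Base case: t_1 = 66 = 11·6, so 11 | t_1.
Assume 11 | t_r, so t_r = 11s for some integer s.
Then t_{r+1} = 4t_r − 55 = 4·(11s) − 55 = 11(4s − 5), so 11 | t_{r+1}.
This completes the inductive step, so 11 | t_n for all n ≥ 1.

11 | t_n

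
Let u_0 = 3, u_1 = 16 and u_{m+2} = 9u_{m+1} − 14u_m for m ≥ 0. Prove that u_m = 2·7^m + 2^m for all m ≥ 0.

Base cases: u_0 = 3 and 2·7^0 + 2^0 = 3; u_1 = 16 and 2·7^1 + 2^1 = 16.
Assume u_j = 2·7^j + 2^j for all 0 ≤ j ≤ r, where r ≥ 1.
Then u_{r+1} = 9u_r − 14u_{r−1} = 9·(2·7^r + 2^r) − 14·(2·7^{r−1} + 2^{r−1}) = 2·(9·7 − 14)7^{r−1} + (9·2 − 14)2^{r−1} = 98·7^{r−1} + 4·2^{r−1} = 2·7^{r+1} + 2^{r+1}.
This completes the inductive step, so u_m = 2·7^m + 2^m for all m ≥ 0.

u_m = 2·7^m + 2^m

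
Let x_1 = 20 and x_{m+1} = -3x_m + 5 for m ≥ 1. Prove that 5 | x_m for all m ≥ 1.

Base case: x_1 = 20 = 5·4, so 5 | x_1.
Assume 5 | x_k, so x_k = 5t for some integer t.
Then x_{k+1} = -3x_k + 5 = -3·(5t) + 5 = 5(-3t + 1), so 5 | x_{k+1}.
This completes the inductive step, so 5 | x_m for all m ≥ 1.

5 | x_m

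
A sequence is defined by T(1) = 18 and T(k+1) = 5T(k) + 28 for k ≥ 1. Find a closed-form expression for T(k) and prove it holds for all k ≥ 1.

Claim: T(k) = 5^{k+1} − 7.

Base case: T(1) = 18, and 5^{1+1} − 7 = 25 − 7 = 18.
Assume T(m) = 5^{m+1} − 7 for some m ≥ 1.
Then T(m+1) = 5T(m) + 28 = 5·(5^{m+1} − 7) + 28 = 5^{m+2} − 35 + 28 = 5^{m+2} − 7.
Hence T(k) = 5^{k+1} − 7 for every k ≥ 1, by induction.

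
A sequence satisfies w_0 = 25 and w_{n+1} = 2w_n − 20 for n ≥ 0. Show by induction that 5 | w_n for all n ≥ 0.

Base case: w_0 = 25 = 5·5, so 5 | w_0.
Assume 5 | w_k, so w_k = 5t for some integer t.
Then w_{k+1} = 2w_k − 20 = 2·(5t) − 20 = 5(2t − 4), so 5 | w_{k+1}.
This completes the inductive step, so 5 | w_n for all n ≥ 0.

5 | w_n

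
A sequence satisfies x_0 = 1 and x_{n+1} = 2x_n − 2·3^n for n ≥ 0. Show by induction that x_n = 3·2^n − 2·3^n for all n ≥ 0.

Base case: x_0 = 1, and 3·2^0 − 2·3^0 = 3 − 2 = 1.
Assume x_k = 3·2^k − 2·3^k for some k ≥ 0.
Then x_{k+1} = 2x_k − 2·3^k = 2·(3·2^k − 2·3^k) − 2·3^k = 3·2^{k+1} − 4·3^k − 2·3^k = 3·2^{k+1} − 6·3^k = 3·2^{k+1} − 2·3^{k+1}.
This completes the inductive step, so x_n = 3·2^n − 2·3^n for all n ≥ 0.

x_n = 3·2^n − 2·3^n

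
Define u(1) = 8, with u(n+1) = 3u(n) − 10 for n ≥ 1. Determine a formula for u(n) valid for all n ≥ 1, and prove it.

Claim: u(n) = 3^n + 5.

Base case: u(1) = 8, and 3^1 + 5 = 3 + 5 = 8.
Assume u(j) = 3^j + 5 for some j ≥ 1.
Then u(j+1) = 3u(j) − 10 = 3·(3^j + 5) − 10 = 3^{j+1} + 15 − 10 = 3^{j+1} + 5.
By induction, u(n) = 3^n + 5 for all n ≥ 1.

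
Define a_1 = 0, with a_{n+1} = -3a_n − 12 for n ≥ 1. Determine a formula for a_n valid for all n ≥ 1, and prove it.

Claim: a_n = -(-3)^n − 3.

Base case: a_1 = 0, and -(-3)^1 − 3 = 3 − 3 = 0.
Assume a_j = -(-3)^j − 3 for some j ≥ 1.
Then a_{j+1} = -3a_j − 12 = -3·(-(-3)^j − 3) − 12 = 3·(-3)^j + 9 − 12 = -(-3)^{j+1} − 3.
So the formula holds for j+1, and by induction a_n = -(-3)^n − 3 for all n ≥ 1.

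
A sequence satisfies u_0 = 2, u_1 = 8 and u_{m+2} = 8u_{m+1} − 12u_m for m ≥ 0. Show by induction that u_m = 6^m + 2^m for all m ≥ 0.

Base cases: u_0 = 2 and 6^0 + 2^0 = 2; u_1 = 8 and 6^1 + 2^1 = 8.
Assume u_j = 6^j + 2^j for all 0 ≤ j ≤ k, where k ≥ 1.
Then u_{k+1} = 8u_k − 12u_{k−1} = 8·(6^k + 2^k) − 12·(6^{k−1} + 2^{k−1}) = (8·6 − 12)6^{k−1} + (8·2 − 12)2^{k−1} = 36·6^{k−1} + 4·2^{k−1} = 6^{k+1} + 2^{k+1}.
Hence u_m = 6^m + 2^m for every m ≥ 0, by strong induction.

u_m = 6^m + 2^m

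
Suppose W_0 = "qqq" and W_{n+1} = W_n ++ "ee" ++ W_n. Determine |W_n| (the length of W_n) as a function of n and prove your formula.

Claim: |W_n| = 5·2^n − 2.

Base case: |W_0| = 3, and 5·2^0 − 2 = 3.
Assume |W_j| = 5·2^j − 2.
Then |W_{j+1}| = |W_j| + 2 + |W_j| = 2|W_j| + 2 = 2(5·2^j − 2) + 2 = 5·2^{j+1} − 4 + 2 = 5·2^{j+1} − 2.
Hence |W_n| = 5·2^n − 2 for every n ≥ 0, by induction.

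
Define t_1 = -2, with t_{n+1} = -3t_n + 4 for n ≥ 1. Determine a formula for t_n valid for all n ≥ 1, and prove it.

Claim: t_n = (-3)^n + 1.

Base case: t_1 = -2, and (-3)^1 + 1 = -3 + 1 = -2.
Assume t_r = (-3)^r + 1 for some r ≥ 1.
Then t_{r+1} = -3t_r + 4 = -3·((-3)^r + 1) + 4 = -3·(-3)^r − 3 + 4 = (-3)^{r+1} + 1.
This completes the inductive step, so t_n = (-3)^n + 1 for all n ≥ 1.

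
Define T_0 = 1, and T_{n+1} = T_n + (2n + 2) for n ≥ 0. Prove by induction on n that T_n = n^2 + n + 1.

Base case: T_0 = 1, and 0^2 + 0 + 1 = 1.
Assume T_m = m^2 + m + 1.
Then T_{m+1} = T_m + (2m + 2) = (m^2 + m + 1) + (2m + 2) = m^2 + 3m + 3,
and (m+1)^2 + (m+1) + 1 = m^2 + 3m + 3.
By induction, T_n = n^2 + n + 1 for all n ≥ 0.

T_n = n^2 + n + 1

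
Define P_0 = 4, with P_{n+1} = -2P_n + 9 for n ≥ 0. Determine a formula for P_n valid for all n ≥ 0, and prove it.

Claim: P_n = (-2)^n + 3.

Base case: P_0 = 4, and (-2)^0 + 3 = 1 + 3 = 4.
Assume P_j = (-2)^j + 3 for some j ≥ 0.
Then P_{j+1} = -2P_j + 9 = -2·((-2)^j + 3) + 9 = -2·(-2)^j − 6 + 9 = (-2)^{j+1} + 3.
This completes the inductive step, so P_n = (-2)^n + 3 for all n ≥ 0.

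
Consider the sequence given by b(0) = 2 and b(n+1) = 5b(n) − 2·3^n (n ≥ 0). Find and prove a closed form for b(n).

Claim: b(n) = 5^n + 3^n.

Base case: b(0) = 2, and 5^0 + 3^0 = 1 + 1 = 2.
Assume b(j) = 5^j + 3^j for some j ≥ 0.
Then b(j+1) = 5b(j) − 2·3^j = 5·(5^j + 3^j) − 2·3^j = 5^{j+1} + 5·3^j − 2·3^j = 5^{j+1} + 3·3^j = 5^{j+1} + 3^{j+1}.
By induction, b(n) = 5^n + 3^n for all n ≥ 0.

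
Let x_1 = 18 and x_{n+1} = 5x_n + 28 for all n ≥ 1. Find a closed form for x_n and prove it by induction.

Claim: x_n = 5^{n+1} − 7.

Base case: x_1 = 18, and 5^{1+1} − 7 = 25 − 7 = 18.
Assume x_m = 5^{m+1} − 7 for some m ≥ 1.
Then x_{m+1} = 5x_m + 28 = 5·(5^{m+1} − 7) + 28 = 5^{m+2} − 35 + 28 = 5^{m+2} − 7.
So the formula holds for m+1, and by induction x_n = 5^{n+1} − 7 for all n ≥ 1.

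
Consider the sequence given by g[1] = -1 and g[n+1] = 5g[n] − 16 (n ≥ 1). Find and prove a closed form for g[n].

Claim: g[n] = -5^n + 4.

Base case: g[1] = -1, and -5^1 + 4 = -5 + 4 = -1.
Assume g[r] = -5^r + 4 for some r ≥ 1.
Then g[r+1] = 5g[r] − 16 = 5·(-5^r + 4) − 16 = -5^{r+1} + 20 − 16 = -5^{r+1} + 4.
This completes the inductive step, so g[n] = -5^n + 4 for all n ≥ 1.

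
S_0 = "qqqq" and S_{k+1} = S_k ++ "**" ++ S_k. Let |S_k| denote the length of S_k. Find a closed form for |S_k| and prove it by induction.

Claim: |S_k| = 6·2^k − 2.

Base case: |S_0| = 4, and 6·2^0 − 2 = 4.
Assume |S_m| = 6·2^m − 2.
Then |S_{m+1}| = |S_m| + 2 + |S_m| = 2|S_m| + 2 = 2(6·2^m − 2) + 2 = 6·2^{m+1} − 4 + 2 = 6·2^{m+1} − 2.
By induction, |S_k| = 6·2^k − 2 for all k ≥ 0.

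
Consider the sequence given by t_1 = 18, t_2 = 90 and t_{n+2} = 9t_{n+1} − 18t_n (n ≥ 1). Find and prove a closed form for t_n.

Claim: t_n = 2·6^n + 2·3^n.

Base cases: t_1 = 18 and 2·6^1 + 2·3^1 = 18; t_2 = 90 and 2·6^2 + 2·3^2 = 90.
Assume t_j = 2·6^j + 2·3^j for all 1 ≤ j ≤ k, where k ≥ 2.
Then t_{k+1} = 9t_k − 18t_{k−1} = 9·(2·6^k + 2·3^k) − 18·(2·6^{k−1} + 2·3^{k−1}) = 2·(9·6 − 18)6^{k−1} + 2·(9·3 − 18)3^{k−1} = 72·6^{k−1} + 18·3^{k−1} = 2·6^{k+1} + 2·3^{k+1}.
This completes the inductive step, so t_n = 2·6^n + 2·3^n for all n ≥ 1.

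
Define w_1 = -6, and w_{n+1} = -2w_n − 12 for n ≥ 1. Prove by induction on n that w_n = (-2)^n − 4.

Base case: w_1 = -6, and (-2)^1 − 4 = -2 − 4 = -6.
Assume w_r = (-2)^r − 4 for some r ≥ 1.
Then w_{r+1} = -2w_r − 12 = -2·((-2)^r − 4) − 12 = -2·(-2)^r + 8 − 12 = (-2)^{r+1} − 4.
This completes the inductive step, so w_n = (-2)^n − 4 for all n ≥ 1.

w_n = (-2)^n − 4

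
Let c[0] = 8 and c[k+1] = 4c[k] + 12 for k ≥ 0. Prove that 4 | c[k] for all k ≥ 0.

Base case: c[0] = 8 = 4·2, so 4 | c[0].
Assume 4 | c[j], so c[j] = 4t for some integer t.
Then c[j+1] = 4c[j] + 12 = 4·(4t) + 12 = 4(4t + 3), so 4 | c[j+1].
This completes the inductive step, so 4 | c[k] for all k ≥ 0.

4 | c[k]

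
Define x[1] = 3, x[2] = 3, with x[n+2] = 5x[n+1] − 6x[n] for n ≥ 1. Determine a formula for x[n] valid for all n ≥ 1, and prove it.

Claim: x[n] = 3·2^n − 3^n.

Base cases: x[1] = 3 and 3·2^1 − 3^1 = 3; x[2] = 3 and 3·2^2 − 3^2 = 3.
Assume x[j] = 3·2^j − 3^j for all 1 ≤ j ≤ k, where k ≥ 2.
Then x[k+1] = 5x[k] − 6x[k−1] = 5·(3·2^k − 3^k) − 6·(3·2^{k−1} − 3^{k−1}) = 3·(5·2 − 6)2^{k−1} − (5·3 − 6)3^{k−1} = 12·2^{k−1} − 9·3^{k−1} = 3·2^{k+1} − 3^{k+1}.
So the formula holds for k+1, and by strong induction x[n] = 3·2^n − 3^n for all n ≥ 1.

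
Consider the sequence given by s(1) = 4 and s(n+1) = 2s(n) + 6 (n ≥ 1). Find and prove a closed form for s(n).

Claim: s(n) = 5·2^n − 6.

Base case: s(1) = 4, and 5·2^1 − 6 = 10 − 6 = 4.
Assume s(k) = 5·2^k − 6 for some k ≥ 1.
Then s(k+1) = 2s(k) + 6 = 2·(5·2^k − 6) + 6 = 10·2^k − 12 + 6 = 5·2^{k+1} − 6.
By induction, s(n) = 5·2^n − 6 for all n ≥ 1.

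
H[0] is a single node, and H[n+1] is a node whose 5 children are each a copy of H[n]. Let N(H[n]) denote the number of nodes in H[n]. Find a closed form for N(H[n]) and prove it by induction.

Claim: N(H[n]) = (5^{n+1} − 1)/4.

Base case: N(H[0]) = 1, and (5^{0+1} − 1)/4 = 1.
Assume N(H[r]) = (5^{r+1} − 1)/4.
Then N(H[r+1]) = 1 + 5N(H[r]) = 1 + 5·(5^{r+1} − 1)/4 = 1 + (5^{r+2} − 5)/4 = (4 + 5^{r+2} − 5)/4 = (5^{r+2} − 1)/4.
This completes the inductive step, so N(H[n]) = (5^{n+1} − 1)/4 for all n ≥ 0.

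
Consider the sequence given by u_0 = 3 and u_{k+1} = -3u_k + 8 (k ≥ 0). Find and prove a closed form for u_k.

Claim: u_k = (-3)^k + 2.

Base case: u_0 = 3, and (-3)^0 + 2 = 1 + 2 = 3.
Assume u_m = (-3)^m + 2 for some m ≥ 0.
Then u_{m+1} = -3u_m + 8 = -3·((-3)^m + 2) + 8 = -3·(-3)^m − 6 + 8 = (-3)^{m+1} + 2.
Hence u_k = (-3)^k + 2 for every k ≥ 0, by induction.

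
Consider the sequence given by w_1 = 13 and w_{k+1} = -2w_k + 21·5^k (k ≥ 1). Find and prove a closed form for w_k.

Claim: w_k = (-2)^k + 3·5^k.

Base case: w_1 = 13, and (-2)^1 + 3·5^1 = -2 + 15 = 13.
Assume w_r = (-2)^r + 3·5^r for some r ≥ 1.
Then w_{r+1} = -2w_r + 21·5^r = -2·((-2)^r + 3·5^r) + 21·5^r = (-2)^{r+1} − 6·5^r + 21·5^r = (-2)^{r+1} + 15·5^r = (-2)^{r+1} + 3·5^{r+1}.
Hence w_k = (-2)^k + 3·5^k for every k ≥ 1, by induction.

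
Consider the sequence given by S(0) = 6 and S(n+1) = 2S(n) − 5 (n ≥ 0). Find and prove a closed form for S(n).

Claim: S(n) = 2^n + 5.

Base case: S(0) = 6, and 2^0 + 5 = 1 + 5 = 6.
Assume S(k) = 2^k + 5 for some k ≥ 0.
Then S(k+1) = 2S(k) − 5 = 2·(2^k + 5) − 5 = 2^{k+1} + 10 − 5 = 2^{k+1} + 5.
So the formula holds for k+1, and by induction S(n) = 2^n + 5 for all n ≥ 0.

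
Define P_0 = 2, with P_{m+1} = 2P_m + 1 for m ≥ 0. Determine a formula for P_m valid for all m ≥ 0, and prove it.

Claim: P_m = 3·2^m − 1.

Base case: P_0 = 2, and 3·2^0 − 1 = 3 − 1 = 2.
Assume P_k = 3·2^k − 1 for some k ≥ 0.
Then P_{k+1} = 2P_k + 1 = 2·(3·2^k − 1) + 1 = 6·2^k − 2 + 1 = 3·2^{k+1} − 1.
By induction, P_m = 3·2^m − 1 for all m ≥ 0.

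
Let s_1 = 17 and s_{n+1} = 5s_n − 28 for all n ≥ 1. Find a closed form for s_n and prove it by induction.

Claim: s_n = 2·5^n + 7.

Base case: s_1 = 17, and 2·5^1 + 7 = 10 + 7 = 17.
Assume s_k = 2·5^k + 7 for some k ≥ 1.
Then s_{k+1} = 5s_k − 28 = 5·(2·5^k + 7) − 28 = 10·5^k + 35 − 28 = 2·5^{k+1} + 7.
This completes the inductive step, so s_n = 2·5^n + 7 for all n ≥ 1.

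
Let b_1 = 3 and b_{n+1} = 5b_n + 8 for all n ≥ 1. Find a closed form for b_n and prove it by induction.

Claim: b_n = 5^n − 2.

Base case: b_1 = 3, and 5^1 − 2 = 5 − 2 = 3.
Assume b_k = 5^k − 2 for some k ≥ 1.
Then b_{k+1} = 5b_k + 8 = 5·(5^k − 2) + 8 = 5^{k+1} − 10 + 8 = 5^{k+1} − 2.
So the formula holds for k+1, and by induction b_n = 5^n − 2 for all n ≥ 1.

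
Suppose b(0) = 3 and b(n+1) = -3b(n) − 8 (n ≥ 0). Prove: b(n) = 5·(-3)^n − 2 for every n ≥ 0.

Base case: b(0) = 3, and 5·(-3)^0 − 2 = 5 − 2 = 3.
Assume b(m) = 5·(-3)^m − 2 for some m ≥ 0.
Then b(m+1) = -3b(m) − 8 = -3·(5·(-3)^m − 2) − 8 = -15·(-3)^m + 6 − 8 = 5·(-3)^{m+1} − 2.
This completes the inductive step, so b(n) = 5·(-3)^n − 2 for all n ≥ 0.

b(n) = 5·(-3)^n − 2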